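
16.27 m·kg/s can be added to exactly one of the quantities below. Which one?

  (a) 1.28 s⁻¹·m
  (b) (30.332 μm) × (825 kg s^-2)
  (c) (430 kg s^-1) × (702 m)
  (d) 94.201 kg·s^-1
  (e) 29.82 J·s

(c)

Reference: kg·m·s⁻¹.
Each option:
  (a) m·s⁻¹
  (b) [m] · [kg·s⁻²] = kg·m·s⁻²
  (c) [kg·s⁻¹] · [m] = kg·m·s⁻¹  ← same
  (d) kg·s⁻¹
  (e) J·s = N·m·s = kg·m²·s⁻¹
Only (c) matches kg·m·s⁻¹.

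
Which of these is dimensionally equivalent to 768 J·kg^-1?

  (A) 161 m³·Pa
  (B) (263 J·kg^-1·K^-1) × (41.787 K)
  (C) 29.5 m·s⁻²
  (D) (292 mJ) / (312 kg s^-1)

(B)

Reference: J·kg⁻¹ = N·m·kg⁻¹ = m²·s⁻².
Each option:
  (A) Pa·m³ = N·m⁻²·m³ = kg·m²·s⁻²
  (B) [m²·s⁻²·K⁻¹] · [K] = m²·s⁻²  ← same
  (C) m·s⁻²
  (D) [kg·m²·s⁻²] / [kg·s⁻¹] = m²·s⁻¹
Only (B) matches m²·s⁻².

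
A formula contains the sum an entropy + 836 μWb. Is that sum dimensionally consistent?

Work out the base dimensions of each:
  an entropy:  [entropy] = kg·m²·s⁻²·K⁻¹
  836 μWb:  Wb = V·s = kg·m²·s⁻²·A⁻¹
kg·m²·s⁻²·K⁻¹ ≠ kg·m²·s⁻²·A⁻¹, so they cannot be added.

No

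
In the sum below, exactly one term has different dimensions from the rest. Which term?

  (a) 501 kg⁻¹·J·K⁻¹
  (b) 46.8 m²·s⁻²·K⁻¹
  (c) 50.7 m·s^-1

(c)

Dimensions:
  (a) J·kg⁻¹·K⁻¹ = N·m·kg⁻¹·K⁻¹ = m²·s⁻²·K⁻¹
  (b) m²·s⁻²·K⁻¹
  (c) m·s⁻¹
All reduce to m²·s⁻²·K⁻¹ except (c), which is m·s⁻¹.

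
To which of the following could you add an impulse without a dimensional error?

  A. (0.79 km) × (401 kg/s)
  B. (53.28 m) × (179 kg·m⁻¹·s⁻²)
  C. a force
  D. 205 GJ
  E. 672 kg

A.

Reference: [impulse] = kg·m·s⁻¹.
Each option:
  A. [m] · [kg·s⁻¹] = kg·m·s⁻¹  ← same
  B. [m] · [kg·m⁻¹·s⁻²] = kg·s⁻²
  C. [force] = kg·m·s⁻²
  D. J = N·m = kg·m²·s⁻²
  E. kg
Only A. matches kg·m·s⁻¹.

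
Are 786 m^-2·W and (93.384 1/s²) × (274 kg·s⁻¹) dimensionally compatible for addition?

In SI base units:
  786 m^-2·W:  W·m⁻² = J·s⁻¹·m⁻² = kg·s⁻³
  (93.384 1/s²) × (274 kg·s⁻¹):  [s⁻²] · [kg·s⁻¹] = kg·s⁻³
Both are kg·s⁻³, so they have the same dimensions and can be added.

Yes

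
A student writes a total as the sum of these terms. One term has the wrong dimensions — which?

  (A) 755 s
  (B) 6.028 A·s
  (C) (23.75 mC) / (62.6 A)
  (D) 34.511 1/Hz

(B)

Dimensions:
  (A) s
  (B) A·s = s·A
  (C) [s·A] / [A] = s
  (D) Hz⁻¹ = (s⁻¹)⁻¹ = s
All reduce to s except (B), which is s·A.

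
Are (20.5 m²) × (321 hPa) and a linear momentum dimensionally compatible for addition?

In SI base units:
  (20.5 m²) × (321 hPa):  [m²] · [kg·m⁻¹·s⁻²] = kg·m·s⁻²
  a linear momentum:  [linear momentum] = kg·m·s⁻¹
kg·m·s⁻² ≠ kg·m·s⁻¹, so they cannot be added.

No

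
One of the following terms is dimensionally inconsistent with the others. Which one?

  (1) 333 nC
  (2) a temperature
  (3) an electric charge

Expand each in SI base units:
  (1) C = s·A
  (2) [temperature] = K
  (3) [electric charge] = s·A
All reduce to s·A except (2), which is K.

(2)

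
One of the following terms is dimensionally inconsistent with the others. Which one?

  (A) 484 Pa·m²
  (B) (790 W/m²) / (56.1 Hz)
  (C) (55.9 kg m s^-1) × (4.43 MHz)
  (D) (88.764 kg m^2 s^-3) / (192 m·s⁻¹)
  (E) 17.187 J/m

(B)

Work out the base dimensions of each:
  (A) Pa·m² = N·m⁻²·m² = kg·m·s⁻²
  (B) [kg·s⁻³] / [s⁻¹] = kg·s⁻²
  (C) [kg·m·s⁻¹] · [s⁻¹] = kg·m·s⁻²
  (D) [kg·m²·s⁻³] / [m·s⁻¹] = kg·m·s⁻²
  (E) J·m⁻¹ = N·m·m⁻¹ = kg·m·s⁻²
All reduce to kg·m·s⁻² except (B), which is kg·s⁻².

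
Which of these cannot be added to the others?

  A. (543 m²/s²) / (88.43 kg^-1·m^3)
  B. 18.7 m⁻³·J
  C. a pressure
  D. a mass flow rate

Work out the base dimensions of each:
  A. [m²·s⁻²] / [kg⁻¹·m³] = kg·m⁻¹·s⁻²
  B. J·m⁻³ = N·m·m⁻³ = kg·m⁻¹·s⁻²
  C. [pressure] = kg·m⁻¹·s⁻²
  D. [mass flow rate] = kg·s⁻¹
All reduce to kg·m⁻¹·s⁻² except D., which is kg·s⁻¹.

D.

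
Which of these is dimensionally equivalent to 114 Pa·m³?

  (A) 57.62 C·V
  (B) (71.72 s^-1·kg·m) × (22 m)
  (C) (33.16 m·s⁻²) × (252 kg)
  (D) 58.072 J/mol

(A)

Reference: Pa·m³ = N·m⁻²·m³ = kg·m²·s⁻².
Each option:
  (A) C·V = s·A·J·C⁻¹ = kg·m²·s⁻²  ← same
  (B) [kg·m·s⁻¹] · [m] = kg·m²·s⁻¹
  (C) [m·s⁻²] · [kg] = kg·m·s⁻²
  (D) J·mol⁻¹ = N·m·mol⁻¹ = kg·m²·s⁻²·mol⁻¹
Only (A) matches kg·m²·s⁻².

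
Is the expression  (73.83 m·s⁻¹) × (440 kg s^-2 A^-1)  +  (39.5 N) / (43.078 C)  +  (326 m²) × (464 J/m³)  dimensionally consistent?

No

Dimensions:
  (73.83 m·s⁻¹) × (440 kg s^-2 A^-1):  [m·s⁻¹] · [kg·s⁻²·A⁻¹] = kg·m·s⁻³·A⁻¹
  (39.5 N) / (43.078 C):  [kg·m·s⁻²] / [s·A] = kg·m·s⁻³·A⁻¹
  (326 m²) × (464 J/m³):  [m²] · [kg·m⁻¹·s⁻²] = kg·m·s⁻²
The terms do not share a single dimension (kg·m·s⁻² vs kg·m·s⁻³·A⁻¹).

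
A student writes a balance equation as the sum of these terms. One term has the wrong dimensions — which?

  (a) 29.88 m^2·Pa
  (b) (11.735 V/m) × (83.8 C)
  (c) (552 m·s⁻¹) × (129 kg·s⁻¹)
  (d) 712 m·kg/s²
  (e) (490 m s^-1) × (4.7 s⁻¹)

Work out the base dimensions of each:
  (a) Pa·m² = N·m⁻²·m² = kg·m·s⁻²
  (b) [kg·m·s⁻³·A⁻¹] · [s·A] = kg·m·s⁻²
  (c) [m·s⁻¹] · [kg·s⁻¹] = kg·m·s⁻²
  (d) kg·m·s⁻²
  (e) [m·s⁻¹] · [s⁻¹] = m·s⁻²
All reduce to kg·m·s⁻² except (e), which is m·s⁻².

(e)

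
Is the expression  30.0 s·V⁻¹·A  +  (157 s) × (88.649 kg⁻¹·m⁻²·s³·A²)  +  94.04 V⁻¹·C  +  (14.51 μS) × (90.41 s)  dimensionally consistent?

Yes

Reduce each to base SI dimensions:
  30.0 s·V⁻¹·A:  A·s·V⁻¹ = A·s·(J·C⁻¹)⁻¹ = kg⁻¹·m⁻²·s⁴·A²
  (157 s) × (88.649 kg⁻¹·m⁻²·s³·A²):  [s] · [kg⁻¹·m⁻²·s³·A²] = kg⁻¹·m⁻²·s⁴·A²
  94.04 V⁻¹·C:  C·V⁻¹ = s·A·(J·C⁻¹)⁻¹ = kg⁻¹·m⁻²·s⁴·A²
  (14.51 μS) × (90.41 s):  [kg⁻¹·m⁻²·s³·A²] · [s] = kg⁻¹·m⁻²·s⁴·A²
Every term reduces to kg⁻¹·m⁻²·s⁴·A².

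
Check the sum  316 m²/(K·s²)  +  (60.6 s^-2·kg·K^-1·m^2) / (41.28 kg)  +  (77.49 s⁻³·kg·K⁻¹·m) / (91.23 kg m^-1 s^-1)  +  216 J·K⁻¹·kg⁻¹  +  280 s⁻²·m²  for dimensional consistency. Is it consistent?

In SI base units:
  316 m²/(K·s²):  m²·s⁻²·K⁻¹
  (60.6 s^-2·kg·K^-1·m^2) / (41.28 kg):  [kg·m²·s⁻²·K⁻¹] / [kg] = m²·s⁻²·K⁻¹
  (77.49 s⁻³·kg·K⁻¹·m) / (91.23 kg m^-1 s^-1):  [kg·m·s⁻³·K⁻¹] / [kg·m⁻¹·s⁻¹] = m²·s⁻²·K⁻¹
  216 J·K⁻¹·kg⁻¹:  J·kg⁻¹·K⁻¹ = N·m·kg⁻¹·K⁻¹ = m²·s⁻²·K⁻¹
  280 s⁻²·m²:  m²·s⁻²
The terms do not share a single dimension (m²·s⁻² vs m²·s⁻²·K⁻¹).

No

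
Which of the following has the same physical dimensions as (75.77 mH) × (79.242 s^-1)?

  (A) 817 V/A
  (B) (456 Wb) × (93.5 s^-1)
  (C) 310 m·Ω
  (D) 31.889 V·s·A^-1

(A)

Reference: [kg·m²·s⁻²·A⁻²] · [s⁻¹] = kg·m²·s⁻³·A⁻².
Each option:
  (A) V·A⁻¹ = J·C⁻¹·A⁻¹ = kg·m²·s⁻³·A⁻²  ← same
  (B) [kg·m²·s⁻²·A⁻¹] · [s⁻¹] = kg·m²·s⁻³·A⁻¹
  (C) Ω·m = V·A⁻¹·m = kg·m³·s⁻³·A⁻²
  (D) V·s·A⁻¹ = J·C⁻¹·s·A⁻¹ = kg·m²·s⁻²·A⁻²
Only (A) matches kg·m²·s⁻³·A⁻².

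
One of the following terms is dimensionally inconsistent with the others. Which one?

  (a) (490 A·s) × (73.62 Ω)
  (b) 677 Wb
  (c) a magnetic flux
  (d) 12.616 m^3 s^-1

Expand each in SI base units:
  (a) [s·A] · [kg·m²·s⁻³·A⁻²] = kg·m²·s⁻²·A⁻¹
  (b) Wb = V·s = kg·m²·s⁻²·A⁻¹
  (c) [magnetic flux] = kg·m²·s⁻²·A⁻¹
  (d) m³·s⁻¹
All reduce to kg·m²·s⁻²·A⁻¹ except (d), which is m³·s⁻¹.

(d)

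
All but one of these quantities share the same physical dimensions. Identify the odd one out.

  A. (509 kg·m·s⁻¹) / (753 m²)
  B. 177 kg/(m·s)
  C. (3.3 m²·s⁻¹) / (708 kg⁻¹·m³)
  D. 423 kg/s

Reduce each to base SI dimensions:
  A. [kg·m·s⁻¹] / [m²] = kg·m⁻¹·s⁻¹
  B. kg·m⁻¹·s⁻¹
  C. [m²·s⁻¹] / [kg⁻¹·m³] = kg·m⁻¹·s⁻¹
  D. kg·s⁻¹
All reduce to kg·m⁻¹·s⁻¹ except D., which is kg·s⁻¹.

D.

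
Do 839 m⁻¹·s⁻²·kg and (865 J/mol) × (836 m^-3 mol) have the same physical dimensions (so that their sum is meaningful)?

Dimensions:
  839 m⁻¹·s⁻²·kg:  kg·m⁻¹·s⁻²
  (865 J/mol) × (836 m^-3 mol):  [kg·m²·s⁻²·mol⁻¹] · [m⁻³·mol] = kg·m⁻¹·s⁻²
Both are kg·m⁻¹·s⁻², so they have the same dimensions and can be added.

Yes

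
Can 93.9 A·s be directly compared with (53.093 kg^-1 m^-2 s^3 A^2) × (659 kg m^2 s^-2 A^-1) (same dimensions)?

Reduce each to base SI dimensions:
  93.9 A·s:  A·s = s·A
  (53.093 kg^-1 m^-2 s^3 A^2) × (659 kg m^2 s^-2 A^-1):  [kg⁻¹·m⁻²·s³·A²] · [kg·m²·s⁻²·A⁻¹] = s·A
Both are s·A, so they have the same dimensions and can be added.

Yes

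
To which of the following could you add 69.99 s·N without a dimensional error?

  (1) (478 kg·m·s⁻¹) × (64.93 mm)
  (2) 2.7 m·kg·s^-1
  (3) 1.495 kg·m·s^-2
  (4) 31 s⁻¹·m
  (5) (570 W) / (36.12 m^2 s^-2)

Reference: N·s = kg·m·s⁻²·s = kg·m·s⁻¹.
Each option:
  (1) [kg·m·s⁻¹] · [m] = kg·m²·s⁻¹
  (2) kg·m·s⁻¹  ← same
  (3) kg·m·s⁻²
  (4) m·s⁻¹
  (5) [kg·m²·s⁻³] / [m²·s⁻²] = kg·s⁻¹
Only (2) matches kg·m·s⁻¹.

(2)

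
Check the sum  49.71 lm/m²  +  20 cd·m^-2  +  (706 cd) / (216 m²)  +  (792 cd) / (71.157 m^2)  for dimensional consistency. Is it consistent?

Work out the base dimensions of each:
  49.71 lm/m²:  lm·m⁻² = cd·m⁻² = m⁻²·cd
  20 cd·m^-2:  cd·m⁻² = m⁻²·cd
  (706 cd) / (216 m²):  [cd] / [m²] = m⁻²·cd
  (792 cd) / (71.157 m^2):  [cd] / [m²] = m⁻²·cd
Every term reduces to m⁻²·cd.

Yes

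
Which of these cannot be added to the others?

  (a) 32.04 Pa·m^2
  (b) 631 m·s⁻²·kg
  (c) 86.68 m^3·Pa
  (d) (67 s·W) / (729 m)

Dimensions:
  (a) Pa·m² = N·m⁻²·m² = kg·m·s⁻²
  (b) kg·m·s⁻²
  (c) Pa·m³ = N·m⁻²·m³ = kg·m²·s⁻²
  (d) [kg·m²·s⁻²] / [m] = kg·m·s⁻²
All reduce to kg·m·s⁻² except (c), which is kg·m²·s⁻².

(c)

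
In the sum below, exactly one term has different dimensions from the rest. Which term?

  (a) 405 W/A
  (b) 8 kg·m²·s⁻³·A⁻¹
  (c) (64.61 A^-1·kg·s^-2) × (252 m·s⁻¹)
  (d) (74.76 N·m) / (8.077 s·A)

(c)

Reduce each to base SI dimensions:
  (a) W·A⁻¹ = J·s⁻¹·A⁻¹ = kg·m²·s⁻³·A⁻¹
  (b) kg·m²·s⁻³·A⁻¹
  (c) [kg·s⁻²·A⁻¹] · [m·s⁻¹] = kg·m·s⁻³·A⁻¹
  (d) [kg·m²·s⁻²] / [s·A] = kg·m²·s⁻³·A⁻¹
All reduce to kg·m²·s⁻³·A⁻¹ except (c), which is kg·m·s⁻³·A⁻¹.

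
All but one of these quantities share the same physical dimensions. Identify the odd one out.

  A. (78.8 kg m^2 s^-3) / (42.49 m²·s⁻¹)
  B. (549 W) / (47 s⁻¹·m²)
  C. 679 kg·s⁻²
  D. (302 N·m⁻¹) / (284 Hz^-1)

Work out the base dimensions of each:
  A. [kg·m²·s⁻³] / [m²·s⁻¹] = kg·s⁻²
  B. [kg·m²·s⁻³] / [m²·s⁻¹] = kg·s⁻²
  C. kg·s⁻²
  D. [kg·s⁻²] / [s] = kg·s⁻³
All reduce to kg·s⁻² except D., which is kg·s⁻³.

D.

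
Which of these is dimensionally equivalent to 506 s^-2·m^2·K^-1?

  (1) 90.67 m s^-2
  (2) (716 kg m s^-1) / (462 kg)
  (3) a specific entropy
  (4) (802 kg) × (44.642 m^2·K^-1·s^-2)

(3)

Reference: m²·s⁻²·K⁻¹.
Each option:
  (1) m·s⁻²
  (2) [kg·m·s⁻¹] / [kg] = m·s⁻¹
  (3) [specific entropy] = m²·s⁻²·K⁻¹  ← same
  (4) [kg] · [m²·s⁻²·K⁻¹] = kg·m²·s⁻²·K⁻¹
Only (3) matches m²·s⁻²·K⁻¹.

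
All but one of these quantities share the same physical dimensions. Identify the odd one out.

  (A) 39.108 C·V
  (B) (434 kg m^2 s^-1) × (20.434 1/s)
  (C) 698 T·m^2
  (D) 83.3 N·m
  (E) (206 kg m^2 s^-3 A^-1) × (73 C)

Dimensions:
  (A) C·V = s·A·J·C⁻¹ = kg·m²·s⁻²
  (B) [kg·m²·s⁻¹] · [s⁻¹] = kg·m²·s⁻²
  (C) T·m² = Wb·m⁻²·m² = kg·m²·s⁻²·A⁻¹
  (D) N·m = kg·m·s⁻²·m = kg·m²·s⁻²
  (E) [kg·m²·s⁻³·A⁻¹] · [s·A] = kg·m²·s⁻²
All reduce to kg·m²·s⁻² except (C), which is kg·m²·s⁻²·A⁻¹.

(C)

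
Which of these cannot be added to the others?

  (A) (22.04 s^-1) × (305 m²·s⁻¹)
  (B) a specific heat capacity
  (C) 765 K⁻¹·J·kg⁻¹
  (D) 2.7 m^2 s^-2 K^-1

Reduce each to base SI dimensions:
  (A) [s⁻¹] · [m²·s⁻¹] = m²·s⁻²
  (B) [specific heat capacity] = m²·s⁻²·K⁻¹
  (C) J·kg⁻¹·K⁻¹ = N·m·kg⁻¹·K⁻¹ = m²·s⁻²·K⁻¹
  (D) m²·s⁻²·K⁻¹
All reduce to m²·s⁻²·K⁻¹ except (A), which is m²·s⁻².

(A)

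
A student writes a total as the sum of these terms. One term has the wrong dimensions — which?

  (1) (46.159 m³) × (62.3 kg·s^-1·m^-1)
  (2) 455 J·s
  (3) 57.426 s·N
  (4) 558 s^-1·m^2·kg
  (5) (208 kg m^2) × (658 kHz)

In SI base units:
  (1) [m³] · [kg·m⁻¹·s⁻¹] = kg·m²·s⁻¹
  (2) J·s = N·m·s = kg·m²·s⁻¹
  (3) N·s = kg·m·s⁻²·s = kg·m·s⁻¹
  (4) kg·m²·s⁻¹
  (5) [kg·m²] · [s⁻¹] = kg·m²·s⁻¹
All reduce to kg·m²·s⁻¹ except (3), which is kg·m·s⁻¹.

(3)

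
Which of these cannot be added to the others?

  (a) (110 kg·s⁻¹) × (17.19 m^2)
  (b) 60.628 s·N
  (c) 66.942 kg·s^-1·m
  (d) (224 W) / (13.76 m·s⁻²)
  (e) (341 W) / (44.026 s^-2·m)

(a)

Reduce each to base SI dimensions:
  (a) [kg·s⁻¹] · [m²] = kg·m²·s⁻¹
  (b) N·s = kg·m·s⁻²·s = kg·m·s⁻¹
  (c) kg·m·s⁻¹
  (d) [kg·m²·s⁻³] / [m·s⁻²] = kg·m·s⁻¹
  (e) [kg·m²·s⁻³] / [m·s⁻²] = kg·m·s⁻¹
All reduce to kg·m·s⁻¹ except (a), which is kg·m²·s⁻¹.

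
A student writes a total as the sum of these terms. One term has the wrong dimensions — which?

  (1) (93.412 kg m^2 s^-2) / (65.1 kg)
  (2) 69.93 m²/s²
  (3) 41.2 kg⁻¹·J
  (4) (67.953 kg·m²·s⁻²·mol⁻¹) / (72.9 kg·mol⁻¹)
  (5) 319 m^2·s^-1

In SI base units:
  (1) [kg·m²·s⁻²] / [kg] = m²·s⁻²
  (2) m²·s⁻²
  (3) J·kg⁻¹ = N·m·kg⁻¹ = m²·s⁻²
  (4) [kg·m²·s⁻²·mol⁻¹] / [kg·mol⁻¹] = m²·s⁻²
  (5) m²·s⁻¹
All reduce to m²·s⁻² except (5), which is m²·s⁻¹.

(5)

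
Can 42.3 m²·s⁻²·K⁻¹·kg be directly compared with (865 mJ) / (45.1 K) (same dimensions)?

In SI base units:
  42.3 m²·s⁻²·K⁻¹·kg:  kg·m²·s⁻²·K⁻¹
  (865 mJ) / (45.1 K):  [kg·m²·s⁻²] / [K] = kg·m²·s⁻²·K⁻¹
Both are kg·m²·s⁻²·K⁻¹, so they have the same dimensions and can be added.

Yes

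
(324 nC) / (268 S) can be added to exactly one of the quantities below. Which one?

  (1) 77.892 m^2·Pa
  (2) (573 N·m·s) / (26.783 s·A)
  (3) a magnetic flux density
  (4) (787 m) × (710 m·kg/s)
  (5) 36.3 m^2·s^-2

Reference: [s·A] / [kg⁻¹·m⁻²·s³·A²] = kg·m²·s⁻²·A⁻¹.
Each option:
  (1) Pa·m² = N·m⁻²·m² = kg·m·s⁻²
  (2) [kg·m²·s⁻¹] / [s·A] = kg·m²·s⁻²·A⁻¹  ← same
  (3) [magnetic flux density] = kg·s⁻²·A⁻¹
  (4) [m] · [kg·m·s⁻¹] = kg·m²·s⁻¹
  (5) m²·s⁻²
Only (2) matches kg·m²·s⁻²·A⁻¹.

(2)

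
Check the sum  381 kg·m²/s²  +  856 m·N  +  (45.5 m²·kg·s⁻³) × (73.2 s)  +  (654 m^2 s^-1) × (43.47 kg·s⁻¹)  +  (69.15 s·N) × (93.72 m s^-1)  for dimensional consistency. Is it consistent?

Reduce each to base SI dimensions:
  381 kg·m²/s²:  kg·m²·s⁻²
  856 m·N:  N·m = kg·m·s⁻²·m = kg·m²·s⁻²
  (45.5 m²·kg·s⁻³) × (73.2 s):  [kg·m²·s⁻³] · [s] = kg·m²·s⁻²
  (654 m^2 s^-1) × (43.47 kg·s⁻¹):  [m²·s⁻¹] · [kg·s⁻¹] = kg·m²·s⁻²
  (69.15 s·N) × (93.72 m s^-1):  [kg·m·s⁻¹] · [m·s⁻¹] = kg·m²·s⁻²
Every term reduces to kg·m²·s⁻².

Yes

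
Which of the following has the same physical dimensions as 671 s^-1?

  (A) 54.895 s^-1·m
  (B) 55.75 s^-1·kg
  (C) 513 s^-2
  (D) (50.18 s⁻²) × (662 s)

(D)

Reference: s⁻¹.
Each option:
  (A) m·s⁻¹
  (B) kg·s⁻¹
  (C) s⁻²
  (D) [s⁻²] · [s] = s⁻¹  ← same
Only (D) matches s⁻¹.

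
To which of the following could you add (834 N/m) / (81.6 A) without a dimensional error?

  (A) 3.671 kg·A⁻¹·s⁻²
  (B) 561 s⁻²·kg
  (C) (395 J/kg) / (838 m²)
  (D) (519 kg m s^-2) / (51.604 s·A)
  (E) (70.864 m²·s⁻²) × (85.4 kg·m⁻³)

(A)

Reference: [kg·s⁻²] / [A] = kg·s⁻²·A⁻¹.
Each option:
  (A) kg·s⁻²·A⁻¹  ← same
  (B) kg·s⁻²
  (C) [m²·s⁻²] / [m²] = s⁻²
  (D) [kg·m·s⁻²] / [s·A] = kg·m·s⁻³·A⁻¹
  (E) [m²·s⁻²] · [kg·m⁻³] = kg·m⁻¹·s⁻²
Only (A) matches kg·s⁻²·A⁻¹.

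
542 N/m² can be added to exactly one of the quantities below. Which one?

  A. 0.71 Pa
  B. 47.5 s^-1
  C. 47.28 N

Reference: N·m⁻² = kg·m·s⁻²·m⁻² = kg·m⁻¹·s⁻².
Each option:
  A. Pa = N·m⁻² = kg·m⁻¹·s⁻²  ← same
  B. s⁻¹
  C. N = kg·m·s⁻²
Only A. matches kg·m⁻¹·s⁻².

A.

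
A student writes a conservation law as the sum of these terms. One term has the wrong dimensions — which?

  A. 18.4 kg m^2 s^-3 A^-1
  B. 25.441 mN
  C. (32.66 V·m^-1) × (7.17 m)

Expand each in SI base units:
  A. kg·m²·s⁻³·A⁻¹
  B. N = kg·m·s⁻²
  C. [kg·m·s⁻³·A⁻¹] · [m] = kg·m²·s⁻³·A⁻¹
All reduce to kg·m²·s⁻³·A⁻¹ except B., which is kg·m·s⁻².

B.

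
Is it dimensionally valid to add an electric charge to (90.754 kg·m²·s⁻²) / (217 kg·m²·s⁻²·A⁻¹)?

Dimensions:
  an electric charge:  [electric charge] = s·A
  (90.754 kg·m²·s⁻²) / (217 kg·m²·s⁻²·A⁻¹):  [kg·m²·s⁻²] / [kg·m²·s⁻²·A⁻¹] = A
s·A ≠ A, so they cannot be added.

No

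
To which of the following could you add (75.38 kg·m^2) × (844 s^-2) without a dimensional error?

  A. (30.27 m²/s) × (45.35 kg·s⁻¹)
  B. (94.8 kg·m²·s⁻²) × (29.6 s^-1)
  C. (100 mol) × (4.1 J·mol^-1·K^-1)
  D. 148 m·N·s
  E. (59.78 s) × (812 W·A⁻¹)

A.

Reference: [kg·m²] · [s⁻²] = kg·m²·s⁻².
Each option:
  A. [m²·s⁻¹] · [kg·s⁻¹] = kg·m²·s⁻²  ← same
  B. [kg·m²·s⁻²] · [s⁻¹] = kg·m²·s⁻³
  C. [mol] · [kg·m²·s⁻²·K⁻¹·mol⁻¹] = kg·m²·s⁻²·K⁻¹
  D. N·m·s = kg·m·s⁻²·m·s = kg·m²·s⁻¹
  E. [s] · [kg·m²·s⁻³·A⁻¹] = kg·m²·s⁻²·A⁻¹
Only A. matches kg·m²·s⁻².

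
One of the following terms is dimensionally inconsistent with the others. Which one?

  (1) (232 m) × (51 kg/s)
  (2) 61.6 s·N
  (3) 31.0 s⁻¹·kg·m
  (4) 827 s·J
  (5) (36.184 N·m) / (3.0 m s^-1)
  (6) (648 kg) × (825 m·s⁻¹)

(4)

Reduce each to base SI dimensions:
  (1) [m] · [kg·s⁻¹] = kg·m·s⁻¹
  (2) N·s = kg·m·s⁻²·s = kg·m·s⁻¹
  (3) kg·m·s⁻¹
  (4) J·s = N·m·s = kg·m²·s⁻¹
  (5) [kg·m²·s⁻²] / [m·s⁻¹] = kg·m·s⁻¹
  (6) [kg] · [m·s⁻¹] = kg·m·s⁻¹
All reduce to kg·m·s⁻¹ except (4), which is kg·m²·s⁻¹.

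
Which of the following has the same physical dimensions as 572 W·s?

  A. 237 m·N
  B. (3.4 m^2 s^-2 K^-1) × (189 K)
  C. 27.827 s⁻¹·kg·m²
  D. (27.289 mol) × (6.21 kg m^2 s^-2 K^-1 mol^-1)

A.

Reference: W·s = J·s⁻¹·s = kg·m²·s⁻².
Each option:
  A. N·m = kg·m·s⁻²·m = kg·m²·s⁻²  ← same
  B. [m²·s⁻²·K⁻¹] · [K] = m²·s⁻²
  C. kg·m²·s⁻¹
  D. [mol] · [kg·m²·s⁻²·K⁻¹·mol⁻¹] = kg·m²·s⁻²·K⁻¹
Only A. matches kg·m²·s⁻².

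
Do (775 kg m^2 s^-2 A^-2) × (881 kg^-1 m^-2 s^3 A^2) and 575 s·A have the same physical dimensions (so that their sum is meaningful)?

No

In SI base units:
  (775 kg m^2 s^-2 A^-2) × (881 kg^-1 m^-2 s^3 A^2):  [kg·m²·s⁻²·A⁻²] · [kg⁻¹·m⁻²·s³·A²] = s
  575 s·A:  A·s = s·A
s ≠ s·A, so they cannot be added.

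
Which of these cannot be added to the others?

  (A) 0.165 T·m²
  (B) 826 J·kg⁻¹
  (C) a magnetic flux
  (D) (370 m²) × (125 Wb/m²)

(B)

Work out the base dimensions of each:
  (A) T·m² = Wb·m⁻²·m² = kg·m²·s⁻²·A⁻¹
  (B) J·kg⁻¹ = N·m·kg⁻¹ = m²·s⁻²
  (C) [magnetic flux] = kg·m²·s⁻²·A⁻¹
  (D) [m²] · [kg·s⁻²·A⁻¹] = kg·m²·s⁻²·A⁻¹
All reduce to kg·m²·s⁻²·A⁻¹ except (B), which is m²·s⁻².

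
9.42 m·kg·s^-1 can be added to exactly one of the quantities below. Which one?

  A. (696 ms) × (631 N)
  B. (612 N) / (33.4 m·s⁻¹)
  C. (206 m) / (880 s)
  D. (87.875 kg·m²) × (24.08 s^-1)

A.

Reference: kg·m·s⁻¹.
Each option:
  A. [s] · [kg·m·s⁻²] = kg·m·s⁻¹  ← same
  B. [kg·m·s⁻²] / [m·s⁻¹] = kg·s⁻¹
  C. [m] / [s] = m·s⁻¹
  D. [kg·m²] · [s⁻¹] = kg·m²·s⁻¹
Only A. matches kg·m·s⁻¹.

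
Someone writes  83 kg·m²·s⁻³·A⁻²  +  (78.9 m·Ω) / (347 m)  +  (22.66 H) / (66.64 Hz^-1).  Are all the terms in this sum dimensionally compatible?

Expand each in SI base units:
  83 kg·m²·s⁻³·A⁻²:  kg·m²·s⁻³·A⁻²
  (78.9 m·Ω) / (347 m):  [kg·m³·s⁻³·A⁻²] / [m] = kg·m²·s⁻³·A⁻²
  (22.66 H) / (66.64 Hz^-1):  [kg·m²·s⁻²·A⁻²] / [s] = kg·m²·s⁻³·A⁻²
Every term reduces to kg·m²·s⁻³·A⁻².

Yes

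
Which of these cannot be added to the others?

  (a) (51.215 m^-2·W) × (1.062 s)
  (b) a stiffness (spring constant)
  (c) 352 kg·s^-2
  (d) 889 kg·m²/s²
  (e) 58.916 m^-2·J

(d)

Expand each in SI base units:
  (a) [kg·s⁻³] · [s] = kg·s⁻²
  (b) [stiffness (spring constant)] = kg·s⁻²
  (c) kg·s⁻²
  (d) kg·m²·s⁻²
  (e) J·m⁻² = N·m·m⁻² = kg·s⁻²
All reduce to kg·s⁻² except (d), which is kg·m²·s⁻².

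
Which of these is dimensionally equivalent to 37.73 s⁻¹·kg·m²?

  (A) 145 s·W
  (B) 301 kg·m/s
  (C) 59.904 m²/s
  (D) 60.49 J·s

Reference: kg·m²·s⁻¹.
Each option:
  (A) W·s = J·s⁻¹·s = kg·m²·s⁻²
  (B) kg·m·s⁻¹
  (C) m²·s⁻¹
  (D) J·s = N·m·s = kg·m²·s⁻¹  ← same
Only (D) matches kg·m²·s⁻¹.

(D)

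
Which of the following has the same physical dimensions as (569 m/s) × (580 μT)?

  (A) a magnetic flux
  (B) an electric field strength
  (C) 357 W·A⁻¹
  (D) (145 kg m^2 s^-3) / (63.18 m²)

(B)

Reference: [m·s⁻¹] · [kg·s⁻²·A⁻¹] = kg·m·s⁻³·A⁻¹.
Each option:
  (A) [magnetic flux] = kg·m²·s⁻²·A⁻¹
  (B) [electric field strength] = kg·m·s⁻³·A⁻¹  ← same
  (C) W·A⁻¹ = J·s⁻¹·A⁻¹ = kg·m²·s⁻³·A⁻¹
  (D) [kg·m²·s⁻³] / [m²] = kg·s⁻³
Only (B) matches kg·m·s⁻³·A⁻¹.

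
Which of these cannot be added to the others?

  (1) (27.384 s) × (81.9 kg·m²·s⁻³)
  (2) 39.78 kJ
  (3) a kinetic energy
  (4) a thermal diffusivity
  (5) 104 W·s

Work out the base dimensions of each:
  (1) [s] · [kg·m²·s⁻³] = kg·m²·s⁻²
  (2) J = N·m = kg·m²·s⁻²
  (3) [kinetic energy] = kg·m²·s⁻²
  (4) [thermal diffusivity] = m²·s⁻¹
  (5) W·s = J·s⁻¹·s = kg·m²·s⁻²
All reduce to kg·m²·s⁻² except (4), which is m²·s⁻¹.

(4)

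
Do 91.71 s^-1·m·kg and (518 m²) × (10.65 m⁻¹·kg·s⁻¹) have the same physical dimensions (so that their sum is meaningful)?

Expand each in SI base units:
  91.71 s^-1·m·kg:  kg·m·s⁻¹
  (518 m²) × (10.65 m⁻¹·kg·s⁻¹):  [m²] · [kg·m⁻¹·s⁻¹] = kg·m·s⁻¹
Both are kg·m·s⁻¹, so they have the same dimensions and can be added.

Yes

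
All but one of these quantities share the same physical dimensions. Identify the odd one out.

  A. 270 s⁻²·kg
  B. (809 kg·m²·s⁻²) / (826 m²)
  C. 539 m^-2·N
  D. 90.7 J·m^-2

Work out the base dimensions of each:
  A. kg·s⁻²
  B. [kg·m²·s⁻²] / [m²] = kg·s⁻²
  C. N·m⁻² = kg·m·s⁻²·m⁻² = kg·m⁻¹·s⁻²
  D. J·m⁻² = N·m·m⁻² = kg·s⁻²
All reduce to kg·s⁻² except C., which is kg·m⁻¹·s⁻².

C.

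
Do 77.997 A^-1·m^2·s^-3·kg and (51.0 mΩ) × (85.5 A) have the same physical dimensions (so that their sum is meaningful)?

Yes

Expand each in SI base units:
  77.997 A^-1·m^2·s^-3·kg:  kg·m²·s⁻³·A⁻¹
  (51.0 mΩ) × (85.5 A):  [kg·m²·s⁻³·A⁻²] · [A] = kg·m²·s⁻³·A⁻¹
Both are kg·m²·s⁻³·A⁻¹, so they have the same dimensions and can be added.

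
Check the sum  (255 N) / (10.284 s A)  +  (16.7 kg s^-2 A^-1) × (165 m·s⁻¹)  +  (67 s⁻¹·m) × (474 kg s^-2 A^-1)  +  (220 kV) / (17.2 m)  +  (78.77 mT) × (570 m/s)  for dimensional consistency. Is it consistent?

Reduce each to base SI dimensions:
  (255 N) / (10.284 s A):  [kg·m·s⁻²] / [s·A] = kg·m·s⁻³·A⁻¹
  (16.7 kg s^-2 A^-1) × (165 m·s⁻¹):  [kg·s⁻²·A⁻¹] · [m·s⁻¹] = kg·m·s⁻³·A⁻¹
  (67 s⁻¹·m) × (474 kg s^-2 A^-1):  [m·s⁻¹] · [kg·s⁻²·A⁻¹] = kg·m·s⁻³·A⁻¹
  (220 kV) / (17.2 m):  [kg·m²·s⁻³·A⁻¹] / [m] = kg·m·s⁻³·A⁻¹
  (78.77 mT) × (570 m/s):  [kg·s⁻²·A⁻¹] · [m·s⁻¹] = kg·m·s⁻³·A⁻¹
Every term reduces to kg·m·s⁻³·A⁻¹.

Yes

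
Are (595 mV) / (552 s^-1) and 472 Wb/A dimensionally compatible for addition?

No

Work out the base dimensions of each:
  (595 mV) / (552 s^-1):  [kg·m²·s⁻³·A⁻¹] / [s⁻¹] = kg·m²·s⁻²·A⁻¹
  472 Wb/A:  Wb·A⁻¹ = V·s·A⁻¹ = kg·m²·s⁻²·A⁻²
kg·m²·s⁻²·A⁻¹ ≠ kg·m²·s⁻²·A⁻², so they cannot be added.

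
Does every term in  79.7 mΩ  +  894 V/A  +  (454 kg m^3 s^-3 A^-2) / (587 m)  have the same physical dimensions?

Yes

Dimensions:
  79.7 mΩ:  Ω = V·A⁻¹ = kg·m²·s⁻³·A⁻²
  894 V/A:  V·A⁻¹ = J·C⁻¹·A⁻¹ = kg·m²·s⁻³·A⁻²
  (454 kg m^3 s^-3 A^-2) / (587 m):  [kg·m³·s⁻³·A⁻²] / [m] = kg·m²·s⁻³·A⁻²
Every term reduces to kg·m²·s⁻³·A⁻².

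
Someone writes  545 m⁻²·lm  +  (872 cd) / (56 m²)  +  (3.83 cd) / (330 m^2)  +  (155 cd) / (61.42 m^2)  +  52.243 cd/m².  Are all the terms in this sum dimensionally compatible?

Yes

Reduce each to base SI dimensions:
  545 m⁻²·lm:  lm·m⁻² = cd·m⁻² = m⁻²·cd
  (872 cd) / (56 m²):  [cd] / [m²] = m⁻²·cd
  (3.83 cd) / (330 m^2):  [cd] / [m²] = m⁻²·cd
  (155 cd) / (61.42 m^2):  [cd] / [m²] = m⁻²·cd
  52.243 cd/m²:  cd·m⁻² = m⁻²·cd
Every term reduces to m⁻²·cd.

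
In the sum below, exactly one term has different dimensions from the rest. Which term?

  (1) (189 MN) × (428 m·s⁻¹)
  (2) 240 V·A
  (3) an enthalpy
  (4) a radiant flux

Dimensions:
  (1) [kg·m·s⁻²] · [m·s⁻¹] = kg·m²·s⁻³
  (2) V·A = J·C⁻¹·A = kg·m²·s⁻³
  (3) [enthalpy] = kg·m²·s⁻²
  (4) [radiant flux] = kg·m²·s⁻³
All reduce to kg·m²·s⁻³ except (3), which is kg·m²·s⁻².

(3)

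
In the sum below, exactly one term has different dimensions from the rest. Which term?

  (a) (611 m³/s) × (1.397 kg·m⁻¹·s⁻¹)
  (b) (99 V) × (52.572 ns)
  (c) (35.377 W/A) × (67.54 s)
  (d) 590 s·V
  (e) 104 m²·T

(a)

In SI base units:
  (a) [m³·s⁻¹] · [kg·m⁻¹·s⁻¹] = kg·m²·s⁻²
  (b) [kg·m²·s⁻³·A⁻¹] · [s] = kg·m²·s⁻²·A⁻¹
  (c) [kg·m²·s⁻³·A⁻¹] · [s] = kg·m²·s⁻²·A⁻¹
  (d) V·s = J·C⁻¹·s = kg·m²·s⁻²·A⁻¹
  (e) T·m² = Wb·m⁻²·m² = kg·m²·s⁻²·A⁻¹
All reduce to kg·m²·s⁻²·A⁻¹ except (a), which is kg·m²·s⁻².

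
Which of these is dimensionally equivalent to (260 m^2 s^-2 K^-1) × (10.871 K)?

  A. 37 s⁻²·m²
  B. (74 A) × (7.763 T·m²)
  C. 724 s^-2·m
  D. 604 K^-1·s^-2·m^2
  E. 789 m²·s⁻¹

Reference: [m²·s⁻²·K⁻¹] · [K] = m²·s⁻².
Each option:
  A. m²·s⁻²  ← same
  B. [A] · [kg·m²·s⁻²·A⁻¹] = kg·m²·s⁻²
  C. m·s⁻²
  D. m²·s⁻²·K⁻¹
  E. m²·s⁻¹
Only A. matches m²·s⁻².

A.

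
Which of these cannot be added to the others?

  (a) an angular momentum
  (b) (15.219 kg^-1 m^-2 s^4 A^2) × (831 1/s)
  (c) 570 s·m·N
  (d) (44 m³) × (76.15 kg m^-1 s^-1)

Work out the base dimensions of each:
  (a) [angular momentum] = kg·m²·s⁻¹
  (b) [kg⁻¹·m⁻²·s⁴·A²] · [s⁻¹] = kg⁻¹·m⁻²·s³·A²
  (c) N·m·s = kg·m·s⁻²·m·s = kg·m²·s⁻¹
  (d) [m³] · [kg·m⁻¹·s⁻¹] = kg·m²·s⁻¹
All reduce to kg·m²·s⁻¹ except (b), which is kg⁻¹·m⁻²·s³·A².

(b)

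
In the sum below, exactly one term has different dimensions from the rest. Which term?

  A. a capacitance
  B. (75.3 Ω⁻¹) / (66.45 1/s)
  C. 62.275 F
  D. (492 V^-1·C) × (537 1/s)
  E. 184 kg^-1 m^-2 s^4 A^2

D.

In SI base units:
  A. [capacitance] = kg⁻¹·m⁻²·s⁴·A²
  B. [kg⁻¹·m⁻²·s³·A²] / [s⁻¹] = kg⁻¹·m⁻²·s⁴·A²
  C. F = C·V⁻¹ = kg⁻¹·m⁻²·s⁴·A²
  D. [kg⁻¹·m⁻²·s⁴·A²] · [s⁻¹] = kg⁻¹·m⁻²·s³·A²
  E. kg⁻¹·m⁻²·s⁴·A²
All reduce to kg⁻¹·m⁻²·s⁴·A² except D., which is kg⁻¹·m⁻²·s³·A².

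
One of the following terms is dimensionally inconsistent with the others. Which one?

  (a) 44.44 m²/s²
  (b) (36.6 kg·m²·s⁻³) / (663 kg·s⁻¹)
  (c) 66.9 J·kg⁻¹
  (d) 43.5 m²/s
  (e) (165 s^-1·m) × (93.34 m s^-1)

Work out the base dimensions of each:
  (a) m²·s⁻²
  (b) [kg·m²·s⁻³] / [kg·s⁻¹] = m²·s⁻²
  (c) J·kg⁻¹ = N·m·kg⁻¹ = m²·s⁻²
  (d) m²·s⁻¹
  (e) [m·s⁻¹] · [m·s⁻¹] = m²·s⁻²
All reduce to m²·s⁻² except (d), which is m²·s⁻¹.

(d)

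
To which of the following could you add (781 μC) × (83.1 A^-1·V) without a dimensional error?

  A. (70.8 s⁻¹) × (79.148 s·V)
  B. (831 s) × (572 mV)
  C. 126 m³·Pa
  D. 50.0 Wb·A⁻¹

B.

Reference: [s·A] · [kg·m²·s⁻³·A⁻²] = kg·m²·s⁻²·A⁻¹.
Each option:
  A. [s⁻¹] · [kg·m²·s⁻²·A⁻¹] = kg·m²·s⁻³·A⁻¹
  B. [s] · [kg·m²·s⁻³·A⁻¹] = kg·m²·s⁻²·A⁻¹  ← same
  C. Pa·m³ = N·m⁻²·m³ = kg·m²·s⁻²
  D. Wb·A⁻¹ = V·s·A⁻¹ = kg·m²·s⁻²·A⁻²
Only B. matches kg·m²·s⁻²·A⁻¹.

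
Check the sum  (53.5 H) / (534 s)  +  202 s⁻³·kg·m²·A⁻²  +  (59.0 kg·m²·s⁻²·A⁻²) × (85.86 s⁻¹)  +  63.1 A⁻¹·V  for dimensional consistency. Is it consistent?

Yes

Expand each in SI base units:
  (53.5 H) / (534 s):  [kg·m²·s⁻²·A⁻²] / [s] = kg·m²·s⁻³·A⁻²
  202 s⁻³·kg·m²·A⁻²:  kg·m²·s⁻³·A⁻²
  (59.0 kg·m²·s⁻²·A⁻²) × (85.86 s⁻¹):  [kg·m²·s⁻²·A⁻²] · [s⁻¹] = kg·m²·s⁻³·A⁻²
  63.1 A⁻¹·V:  V·A⁻¹ = J·C⁻¹·A⁻¹ = kg·m²·s⁻³·A⁻²
Every term reduces to kg·m²·s⁻³·A⁻².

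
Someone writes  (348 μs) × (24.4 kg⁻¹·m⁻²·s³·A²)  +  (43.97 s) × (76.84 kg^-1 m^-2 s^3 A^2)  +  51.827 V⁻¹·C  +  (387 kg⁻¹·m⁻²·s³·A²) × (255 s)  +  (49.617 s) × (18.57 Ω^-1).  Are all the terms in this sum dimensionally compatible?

Yes

Expand each in SI base units:
  (348 μs) × (24.4 kg⁻¹·m⁻²·s³·A²):  [s] · [kg⁻¹·m⁻²·s³·A²] = kg⁻¹·m⁻²·s⁴·A²
  (43.97 s) × (76.84 kg^-1 m^-2 s^3 A^2):  [s] · [kg⁻¹·m⁻²·s³·A²] = kg⁻¹·m⁻²·s⁴·A²
  51.827 V⁻¹·C:  C·V⁻¹ = s·A·(J·C⁻¹)⁻¹ = kg⁻¹·m⁻²·s⁴·A²
  (387 kg⁻¹·m⁻²·s³·A²) × (255 s):  [kg⁻¹·m⁻²·s³·A²] · [s] = kg⁻¹·m⁻²·s⁴·A²
  (49.617 s) × (18.57 Ω^-1):  [s] · [kg⁻¹·m⁻²·s³·A²] = kg⁻¹·m⁻²·s⁴·A²
Every term reduces to kg⁻¹·m⁻²·s⁴·A².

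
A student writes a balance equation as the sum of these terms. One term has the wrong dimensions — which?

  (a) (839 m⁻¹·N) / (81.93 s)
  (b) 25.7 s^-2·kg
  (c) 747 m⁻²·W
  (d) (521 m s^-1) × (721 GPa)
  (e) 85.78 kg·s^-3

(b)

Reduce each to base SI dimensions:
  (a) [kg·s⁻²] / [s] = kg·s⁻³
  (b) kg·s⁻²
  (c) W·m⁻² = J·s⁻¹·m⁻² = kg·s⁻³
  (d) [m·s⁻¹] · [kg·m⁻¹·s⁻²] = kg·s⁻³
  (e) kg·s⁻³
All reduce to kg·s⁻³ except (b), which is kg·s⁻².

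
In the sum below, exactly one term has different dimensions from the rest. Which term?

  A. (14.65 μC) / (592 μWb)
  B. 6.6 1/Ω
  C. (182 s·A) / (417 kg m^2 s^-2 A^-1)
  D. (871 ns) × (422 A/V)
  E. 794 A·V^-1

D.

Work out the base dimensions of each:
  A. [s·A] / [kg·m²·s⁻²·A⁻¹] = kg⁻¹·m⁻²·s³·A²
  B. Ω⁻¹ = (V·A⁻¹)⁻¹ = kg⁻¹·m⁻²·s³·A²
  C. [s·A] / [kg·m²·s⁻²·A⁻¹] = kg⁻¹·m⁻²·s³·A²
  D. [s] · [kg⁻¹·m⁻²·s³·A²] = kg⁻¹·m⁻²·s⁴·A²
  E. A·V⁻¹ = A·(J·C⁻¹)⁻¹ = kg⁻¹·m⁻²·s³·A²
All reduce to kg⁻¹·m⁻²·s³·A² except D., which is kg⁻¹·m⁻²·s⁴·A².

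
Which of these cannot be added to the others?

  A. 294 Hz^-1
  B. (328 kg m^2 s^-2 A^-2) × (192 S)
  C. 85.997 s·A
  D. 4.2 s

C.

Expand each in SI base units:
  A. Hz⁻¹ = (s⁻¹)⁻¹ = s
  B. [kg·m²·s⁻²·A⁻²] · [kg⁻¹·m⁻²·s³·A²] = s
  C. A·s = s·A
  D. s
All reduce to s except C., which is s·A.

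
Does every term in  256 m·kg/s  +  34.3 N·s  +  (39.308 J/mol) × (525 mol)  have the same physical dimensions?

No

In SI base units:
  256 m·kg/s:  kg·m·s⁻¹
  34.3 N·s:  N·s = kg·m·s⁻²·s = kg·m·s⁻¹
  (39.308 J/mol) × (525 mol):  [kg·m²·s⁻²·mol⁻¹] · [mol] = kg·m²·s⁻²
The terms do not share a single dimension (kg·m²·s⁻² vs kg·m·s⁻¹).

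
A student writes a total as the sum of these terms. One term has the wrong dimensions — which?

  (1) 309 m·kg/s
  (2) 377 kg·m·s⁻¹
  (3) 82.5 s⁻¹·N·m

(3)

Reduce each to base SI dimensions:
  (1) kg·m·s⁻¹
  (2) kg·m·s⁻¹
  (3) N·m·s⁻¹ = kg·m·s⁻²·m·s⁻¹ = kg·m²·s⁻³
All reduce to kg·m·s⁻¹ except (3), which is kg·m²·s⁻³.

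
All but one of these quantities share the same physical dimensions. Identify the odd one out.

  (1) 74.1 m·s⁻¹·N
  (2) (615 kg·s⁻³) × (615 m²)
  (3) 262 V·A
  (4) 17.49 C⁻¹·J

(4)

In SI base units:
  (1) N·m·s⁻¹ = kg·m·s⁻²·m·s⁻¹ = kg·m²·s⁻³
  (2) [kg·s⁻³] · [m²] = kg·m²·s⁻³
  (3) V·A = J·C⁻¹·A = kg·m²·s⁻³
  (4) J·C⁻¹ = N·m·(s·A)⁻¹ = kg·m²·s⁻³·A⁻¹
All reduce to kg·m²·s⁻³ except (4), which is kg·m²·s⁻³·A⁻¹.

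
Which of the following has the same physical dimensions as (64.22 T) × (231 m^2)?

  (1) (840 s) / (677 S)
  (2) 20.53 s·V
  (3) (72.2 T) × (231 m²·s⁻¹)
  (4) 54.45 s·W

Reference: [kg·s⁻²·A⁻¹] · [m²] = kg·m²·s⁻²·A⁻¹.
Each option:
  (1) [s] / [kg⁻¹·m⁻²·s³·A²] = kg·m²·s⁻²·A⁻²
  (2) V·s = J·C⁻¹·s = kg·m²·s⁻²·A⁻¹  ← same
  (3) [kg·s⁻²·A⁻¹] · [m²·s⁻¹] = kg·m²·s⁻³·A⁻¹
  (4) W·s = J·s⁻¹·s = kg·m²·s⁻²
Only (2) matches kg·m²·s⁻²·A⁻¹.

(2)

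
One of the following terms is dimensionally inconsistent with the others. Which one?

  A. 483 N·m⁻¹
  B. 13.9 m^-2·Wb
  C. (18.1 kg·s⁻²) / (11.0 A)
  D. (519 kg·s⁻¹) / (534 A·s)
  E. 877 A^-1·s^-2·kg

In SI base units:
  A. N·m⁻¹ = kg·m·s⁻²·m⁻¹ = kg·s⁻²
  B. Wb·m⁻² = V·s·m⁻² = kg·s⁻²·A⁻¹
  C. [kg·s⁻²] / [A] = kg·s⁻²·A⁻¹
  D. [kg·s⁻¹] / [s·A] = kg·s⁻²·A⁻¹
  E. kg·s⁻²·A⁻¹
All reduce to kg·s⁻²·A⁻¹ except A., which is kg·s⁻².

A.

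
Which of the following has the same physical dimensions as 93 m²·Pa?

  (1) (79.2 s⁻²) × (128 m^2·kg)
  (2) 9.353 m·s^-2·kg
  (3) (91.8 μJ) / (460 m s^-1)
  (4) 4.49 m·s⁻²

Reference: Pa·m² = N·m⁻²·m² = kg·m·s⁻².
Each option:
  (1) [s⁻²] · [kg·m²] = kg·m²·s⁻²
  (2) kg·m·s⁻²  ← same
  (3) [kg·m²·s⁻²] / [m·s⁻¹] = kg·m·s⁻¹
  (4) m·s⁻²
Only (2) matches kg·m·s⁻².

(2)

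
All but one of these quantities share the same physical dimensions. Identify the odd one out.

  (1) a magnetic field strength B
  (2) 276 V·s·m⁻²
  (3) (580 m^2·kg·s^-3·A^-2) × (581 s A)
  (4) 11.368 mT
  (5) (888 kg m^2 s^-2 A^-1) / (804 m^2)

(3)

Dimensions:
  (1) [magnetic field strength B] = kg·s⁻²·A⁻¹
  (2) V·s·m⁻² = J·C⁻¹·s·m⁻² = kg·s⁻²·A⁻¹
  (3) [kg·m²·s⁻³·A⁻²] · [s·A] = kg·m²·s⁻²·A⁻¹
  (4) T = Wb·m⁻² = kg·s⁻²·A⁻¹
  (5) [kg·m²·s⁻²·A⁻¹] / [m²] = kg·s⁻²·A⁻¹
All reduce to kg·s⁻²·A⁻¹ except (3), which is kg·m²·s⁻²·A⁻¹.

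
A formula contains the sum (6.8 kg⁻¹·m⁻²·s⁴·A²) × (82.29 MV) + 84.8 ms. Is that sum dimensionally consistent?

No

Reduce each to base SI dimensions:
  (6.8 kg⁻¹·m⁻²·s⁴·A²) × (82.29 MV):  [kg⁻¹·m⁻²·s⁴·A²] · [kg·m²·s⁻³·A⁻¹] = s·A
  84.8 ms:  s
s·A ≠ s, so they cannot be added.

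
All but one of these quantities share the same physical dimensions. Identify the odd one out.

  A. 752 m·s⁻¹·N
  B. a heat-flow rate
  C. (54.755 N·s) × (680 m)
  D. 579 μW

C.

Expand each in SI base units:
  A. N·m·s⁻¹ = kg·m·s⁻²·m·s⁻¹ = kg·m²·s⁻³
  B. [heat-flow rate] = kg·m²·s⁻³
  C. [kg·m·s⁻¹] · [m] = kg·m²·s⁻¹
  D. W = J·s⁻¹ = kg·m²·s⁻³
All reduce to kg·m²·s⁻³ except C., which is kg·m²·s⁻¹.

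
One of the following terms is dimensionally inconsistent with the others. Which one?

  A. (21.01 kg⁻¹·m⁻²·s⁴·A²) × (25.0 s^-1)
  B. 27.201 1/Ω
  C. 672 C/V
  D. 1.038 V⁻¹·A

C.

In SI base units:
  A. [kg⁻¹·m⁻²·s⁴·A²] · [s⁻¹] = kg⁻¹·m⁻²·s³·A²
  B. Ω⁻¹ = (V·A⁻¹)⁻¹ = kg⁻¹·m⁻²·s³·A²
  C. C·V⁻¹ = s·A·(J·C⁻¹)⁻¹ = kg⁻¹·m⁻²·s⁴·A²
  D. A·V⁻¹ = A·(J·C⁻¹)⁻¹ = kg⁻¹·m⁻²·s³·A²
All reduce to kg⁻¹·m⁻²·s³·A² except C., which is kg⁻¹·m⁻²·s⁴·A².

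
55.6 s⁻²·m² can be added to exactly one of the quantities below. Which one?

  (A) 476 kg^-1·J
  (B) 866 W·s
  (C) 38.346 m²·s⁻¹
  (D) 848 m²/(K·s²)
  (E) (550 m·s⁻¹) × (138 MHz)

(A)

Reference: m²·s⁻².
Each option:
  (A) J·kg⁻¹ = N·m·kg⁻¹ = m²·s⁻²  ← same
  (B) W·s = J·s⁻¹·s = kg·m²·s⁻²
  (C) m²·s⁻¹
  (D) m²·s⁻²·K⁻¹
  (E) [m·s⁻¹] · [s⁻¹] = m·s⁻²
Only (A) matches m²·s⁻².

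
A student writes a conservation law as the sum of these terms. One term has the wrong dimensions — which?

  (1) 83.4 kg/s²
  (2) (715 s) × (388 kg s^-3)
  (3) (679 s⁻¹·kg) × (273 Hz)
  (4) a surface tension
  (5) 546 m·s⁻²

(5)

Expand each in SI base units:
  (1) kg·s⁻²
  (2) [s] · [kg·s⁻³] = kg·s⁻²
  (3) [kg·s⁻¹] · [s⁻¹] = kg·s⁻²
  (4) [surface tension] = kg·s⁻²
  (5) m·s⁻²
All reduce to kg·s⁻² except (5), which is m·s⁻².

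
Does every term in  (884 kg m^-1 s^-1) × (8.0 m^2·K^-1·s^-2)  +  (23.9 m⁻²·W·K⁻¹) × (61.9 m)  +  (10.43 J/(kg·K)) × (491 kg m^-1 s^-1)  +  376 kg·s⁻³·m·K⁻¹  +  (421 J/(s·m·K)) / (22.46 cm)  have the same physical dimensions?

In SI base units:
  (884 kg m^-1 s^-1) × (8.0 m^2·K^-1·s^-2):  [kg·m⁻¹·s⁻¹] · [m²·s⁻²·K⁻¹] = kg·m·s⁻³·K⁻¹
  (23.9 m⁻²·W·K⁻¹) × (61.9 m):  [kg·s⁻³·K⁻¹] · [m] = kg·m·s⁻³·K⁻¹
  (10.43 J/(kg·K)) × (491 kg m^-1 s^-1):  [m²·s⁻²·K⁻¹] · [kg·m⁻¹·s⁻¹] = kg·m·s⁻³·K⁻¹
  376 kg·s⁻³·m·K⁻¹:  kg·m·s⁻³·K⁻¹
  (421 J/(s·m·K)) / (22.46 cm):  [kg·m·s⁻³·K⁻¹] / [m] = kg·s⁻³·K⁻¹
The terms do not share a single dimension (kg·m·s⁻³·K⁻¹ vs kg·s⁻³·K⁻¹).

No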